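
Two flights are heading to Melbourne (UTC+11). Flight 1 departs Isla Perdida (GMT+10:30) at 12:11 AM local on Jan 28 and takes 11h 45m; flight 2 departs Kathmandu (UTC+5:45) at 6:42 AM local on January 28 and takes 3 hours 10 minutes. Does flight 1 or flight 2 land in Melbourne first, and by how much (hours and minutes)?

the first, by 2 hours 41 minutes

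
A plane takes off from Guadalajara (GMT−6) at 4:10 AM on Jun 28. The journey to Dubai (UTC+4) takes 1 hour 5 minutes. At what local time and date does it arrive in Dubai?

Convert departure to UTC: 4:10 AM + 6:00 = 10:10 AM UTC on Jun 28.
Add 1 hour 5 minutes travel time → 11:15 AM UTC.
Dubai is UTC+4:00, so local arrival = 11:15 AM + 4:00 = 3:15 PM on Jun 28.

3:15 PM on June 28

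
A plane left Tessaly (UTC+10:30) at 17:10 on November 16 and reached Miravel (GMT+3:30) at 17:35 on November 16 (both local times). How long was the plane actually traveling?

Departure in UTC: 17:10 − 10:30 = 06:40 on Nov 16.
Arrival in UTC: 17:35 − 3:30 = 14:05 on Nov 16.
Elapsed = 14:05 − 06:40 = 7 hours 25 minutes.

7 hours 25 minutes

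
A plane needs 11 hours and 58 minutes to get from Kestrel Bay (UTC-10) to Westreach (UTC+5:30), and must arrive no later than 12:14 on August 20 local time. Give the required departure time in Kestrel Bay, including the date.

Target arrival in UTC: 12:14 − 5:30 = 06:44 on Aug 20.
Subtract 11 hours 58 minutes → departure 18:46 UTC on Aug 19.
Kestrel Bay is UTC−10:00: 18:46 − 10:00 = 08:46 on Aug 19.

08:46 on Aug 19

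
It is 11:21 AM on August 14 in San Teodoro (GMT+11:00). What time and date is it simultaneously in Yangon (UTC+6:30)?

6:51 AM on August 14

Yangon is 4:30 behind San Teodoro.
Shift by the zone difference: 11:21 AM − 4:30 = 6:51 AM on Aug 14 in Yangon.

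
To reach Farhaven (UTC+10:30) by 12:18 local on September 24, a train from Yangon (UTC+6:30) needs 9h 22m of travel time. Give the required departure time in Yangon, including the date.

Target arrival in UTC: 12:18 − 10:30 = 01:48 on Sep 24.
Subtract 9 hours and 22 minutes → departure 16:26 UTC on Sep 23.
Yangon is UTC+6:30: 16:26 + 6:30 = 22:56 on Sep 23.

22:56 on September 23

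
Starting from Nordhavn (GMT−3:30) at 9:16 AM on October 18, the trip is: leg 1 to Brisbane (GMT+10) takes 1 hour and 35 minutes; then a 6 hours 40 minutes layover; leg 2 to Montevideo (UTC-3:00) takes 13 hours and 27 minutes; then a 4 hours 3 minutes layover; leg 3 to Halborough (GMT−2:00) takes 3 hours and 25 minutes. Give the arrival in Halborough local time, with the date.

Convert departure to UTC: 9:16 AM + 3:30 = 12:46 PM UTC on Oct 18.
Add 1 hour 35 minutes leg 1 → 2:21 PM UTC.
Add 6 hours and 40 minutes layover in Brisbane → 9:01 PM UTC.
Add 13 hours 27 minutes leg 2 → 10:28 AM UTC (Oct 19).
Add 4 hours 3 minutes layover in Montevideo → 2:31 PM UTC.
Add 3 hours and 25 minutes leg 3 → 5:56 PM UTC.
Halborough is UTC−2:00, so local arrival = 5:56 PM − 2:00 = 3:56 PM on Oct 19.

3:56 PM on October 19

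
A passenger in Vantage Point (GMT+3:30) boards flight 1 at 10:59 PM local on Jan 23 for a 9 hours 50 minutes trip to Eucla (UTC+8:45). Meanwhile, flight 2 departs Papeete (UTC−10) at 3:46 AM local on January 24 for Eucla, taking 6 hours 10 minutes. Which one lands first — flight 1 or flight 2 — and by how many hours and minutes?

Flight 1 in UTC: 10:59 PM − 3:30 = 7:29 PM on Jan 23.
+9 hours and 50 minutes → arrive 5:19 AM UTC on Jan 24.
Flight 2 in UTC: 3:46 AM + 10:00 = 1:46 PM on Jan 24.
+6 hours 10 minutes → arrive 7:56 PM UTC on Jan 24.
Flight 1 lands earlier by 14 hours 37 minutes.

the first, by 14 hours 37 minutes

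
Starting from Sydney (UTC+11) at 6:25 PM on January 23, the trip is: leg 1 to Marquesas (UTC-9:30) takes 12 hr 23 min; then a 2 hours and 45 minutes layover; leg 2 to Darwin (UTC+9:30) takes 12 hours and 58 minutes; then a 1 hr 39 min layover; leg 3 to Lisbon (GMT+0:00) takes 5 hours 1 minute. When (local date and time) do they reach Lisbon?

6:11 PM on January 24

Convert departure to UTC: 6:25 PM − 11:00 = 7:25 AM UTC on Jan 23.
Add 12 hours 23 minutes leg 1 → 7:48 PM UTC.
Add 2 hours and 45 minutes layover in Marquesas → 10:33 PM UTC.
Add 12 hours and 58 minutes leg 2 → 11:31 AM UTC (Jan 24).
Add 1 hour and 39 minutes layover in Darwin → 1:10 PM UTC.
Add 5 hours 1 minute leg 3 → 6:11 PM UTC.
Lisbon is UTC+0, so local arrival is the same: 6:11 PM on Jan 24.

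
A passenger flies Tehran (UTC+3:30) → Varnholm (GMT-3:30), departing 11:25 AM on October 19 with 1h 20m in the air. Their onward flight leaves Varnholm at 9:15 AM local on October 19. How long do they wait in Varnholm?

Convert departure to UTC: 11:25 AM − 3:30 = 7:55 AM UTC on Oct 19.
Add 1 hour 20 minutes flight time → 9:15 AM UTC.
Varnholm is UTC−3:30, so local arrival = 9:15 AM − 3:30 = 5:45 AM on Oct 19.
Layover = 9:15 AM − 5:45 AM = 3 hours 30 minutes.

3 hours 30 minutes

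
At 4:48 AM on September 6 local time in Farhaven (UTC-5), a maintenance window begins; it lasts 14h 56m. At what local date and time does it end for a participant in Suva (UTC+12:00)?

Convert start to UTC: 4:48 AM + 5:00 = 9:48 AM UTC on Sep 6.
Add 14 hours 56 minutes duration → 12:44 AM UTC (Sep 7).
Suva is UTC+12:00, so local end time = 12:44 AM + 12:00 = 12:44 PM on Sep 7.

12:44 PM on Sep 7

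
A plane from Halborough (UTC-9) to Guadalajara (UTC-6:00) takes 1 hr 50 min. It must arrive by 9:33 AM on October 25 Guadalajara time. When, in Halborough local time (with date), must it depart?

Target arrival in UTC: 9:33 AM + 6:00 = 3:33 PM on Oct 25.
Subtract 1 hour and 50 minutes → departure 1:43 PM UTC on Oct 25.
Halborough is UTC−9:00: 1:43 PM − 9:00 = 4:43 AM on Oct 25.

4:43 AM on October 25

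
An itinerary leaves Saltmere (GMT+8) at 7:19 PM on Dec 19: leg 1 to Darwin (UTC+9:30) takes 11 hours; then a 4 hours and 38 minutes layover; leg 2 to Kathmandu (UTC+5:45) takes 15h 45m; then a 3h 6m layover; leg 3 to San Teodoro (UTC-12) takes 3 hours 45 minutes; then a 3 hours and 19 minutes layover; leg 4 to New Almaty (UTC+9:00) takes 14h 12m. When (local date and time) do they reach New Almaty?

4:04 AM on December 22

Convert departure to UTC: 7:19 PM − 8:00 = 11:19 AM UTC on Dec 19.
Add 11 hours leg 1 → 10:19 PM UTC.
Add 4 hours and 38 minutes layover in Darwin → 2:57 AM UTC (Dec 20).
Add 15 hours and 45 minutes leg 2 → 6:42 PM UTC.
Add 3 hours and 6 minutes layover in Kathmandu → 9:48 PM UTC.
Add 3 hours and 45 minutes leg 3 → 1:33 AM UTC (Dec 21).
Add 3 hours and 19 minutes layover in San Teodoro → 4:52 AM UTC.
Add 14 hours 12 minutes leg 4 → 7:04 PM UTC.
New Almaty is UTC+9:00, so local arrival = 7:04 PM + 9:00 = 4:04 AM on Dec 22.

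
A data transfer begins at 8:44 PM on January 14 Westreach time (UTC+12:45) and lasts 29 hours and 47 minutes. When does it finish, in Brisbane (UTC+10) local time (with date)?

11:46 PM on Jan 15

Brisbane is 2:45 behind Westreach.
After 29 hours and 47 minutes it is 2:31 AM (Jan 16) in Westreach.
Shift by the zone difference: 2:31 AM − 2:45 = 11:46 PM on Jan 15 in Brisbane.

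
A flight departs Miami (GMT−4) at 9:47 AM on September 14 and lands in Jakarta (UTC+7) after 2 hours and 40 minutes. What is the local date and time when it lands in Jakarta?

Convert departure to UTC: 9:47 AM + 4:00 = 1:47 PM UTC on Sep 14.
Add 2 hours 40 minutes travel time → 4:27 PM UTC.
Jakarta is UTC+7:00, so local arrival = 4:27 PM + 7:00 = 11:27 PM on Sep 14.

11:27 PM on September 14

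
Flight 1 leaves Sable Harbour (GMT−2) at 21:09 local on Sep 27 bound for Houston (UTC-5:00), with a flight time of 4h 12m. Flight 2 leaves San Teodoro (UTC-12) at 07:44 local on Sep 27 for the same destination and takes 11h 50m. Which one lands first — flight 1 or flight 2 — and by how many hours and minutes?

Flight 1 in UTC: 21:09 + 2:00 = 23:09 on Sep 27.
+4 hours 12 minutes → arrive 03:21 UTC on Sep 28.
Flight 2 in UTC: 07:44 + 12:00 = 19:44 on Sep 27.
+11 hours 50 minutes → arrive 07:34 UTC on Sep 28.
Flight 1 lands earlier by 4 hours 13 minutes.

the first, by 4 hours 13 minutes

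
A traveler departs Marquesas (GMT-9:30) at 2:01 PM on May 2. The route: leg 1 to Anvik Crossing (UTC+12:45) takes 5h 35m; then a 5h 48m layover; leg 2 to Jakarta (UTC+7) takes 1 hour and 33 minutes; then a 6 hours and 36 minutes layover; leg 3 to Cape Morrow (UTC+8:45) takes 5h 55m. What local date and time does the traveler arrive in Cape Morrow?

9:43 AM on May 4

Convert departure to UTC: 2:01 PM + 9:30 = 11:31 PM UTC on May 2.
Add 5 hours 35 minutes leg 1 → 5:06 AM UTC (May 3).
Add 5 hours 48 minutes layover in Anvik Crossing → 10:54 AM UTC.
Add 1 hour 33 minutes leg 2 → 12:27 PM UTC.
Add 6 hours and 36 minutes layover in Jakarta → 7:03 PM UTC.
Add 5 hours and 55 minutes leg 3 → 12:58 AM UTC (May 4).
Cape Morrow is UTC+8:45, so local arrival = 12:58 AM + 8:45 = 9:43 AM on May 4.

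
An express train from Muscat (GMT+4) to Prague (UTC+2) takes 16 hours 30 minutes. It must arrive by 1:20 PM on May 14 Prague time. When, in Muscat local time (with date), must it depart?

10:50 PM on May 13

Target arrival in UTC: 1:20 PM − 2:00 = 11:20 AM on May 14.
Subtract 16 hours 30 minutes → departure 6:50 PM UTC on May 13.
Muscat is UTC+4:00: 6:50 PM + 4:00 = 10:50 PM on May 13.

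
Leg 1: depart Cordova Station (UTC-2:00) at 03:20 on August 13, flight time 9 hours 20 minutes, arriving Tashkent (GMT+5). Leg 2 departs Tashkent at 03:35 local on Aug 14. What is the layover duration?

Convert departure to UTC: 03:20 + 2:00 = 05:20 UTC on Aug 13.
Add 9 hours 20 minutes flight time → 14:40 UTC.
Tashkent is UTC+5:00, so local arrival = 14:40 + 5:00 = 19:40 on Aug 13.
Layover = 03:35 − 19:40 (+1 day) = 7 hours 55 minutes.

7 hours 55 minutes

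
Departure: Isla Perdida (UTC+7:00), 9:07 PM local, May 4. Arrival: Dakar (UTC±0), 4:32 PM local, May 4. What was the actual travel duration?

2 hours 25 minutes

Departure in UTC: 9:07 PM − 7:00 = 2:07 PM on May 4.
Arrival is already UTC: 4:32 PM on May 4.
Elapsed = 4:32 PM − 2:07 PM = 2 hours 25 minutes.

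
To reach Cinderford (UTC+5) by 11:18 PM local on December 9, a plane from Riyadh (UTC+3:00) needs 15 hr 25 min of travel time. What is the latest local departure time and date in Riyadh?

5:53 AM on Dec 9

Target arrival in UTC: 11:18 PM − 5:00 = 6:18 PM on Dec 9.
Subtract 15 hours and 25 minutes → departure 2:53 AM UTC on Dec 9.
Riyadh is UTC+3:00: 2:53 AM + 3:00 = 5:53 AM on Dec 9.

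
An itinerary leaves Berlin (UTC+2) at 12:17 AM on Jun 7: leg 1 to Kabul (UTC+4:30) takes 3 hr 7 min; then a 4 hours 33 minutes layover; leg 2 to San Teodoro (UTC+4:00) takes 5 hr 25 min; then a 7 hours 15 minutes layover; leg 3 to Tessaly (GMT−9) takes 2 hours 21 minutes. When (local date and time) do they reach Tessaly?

Convert departure to UTC: 12:17 AM − 2:00 = 10:17 PM UTC on Jun 6.
Add 3 hours and 7 minutes leg 1 → 1:24 AM UTC (Jun 7).
Add 4 hours 33 minutes layover in Kabul → 5:57 AM UTC.
Add 5 hours 25 minutes leg 2 → 11:22 AM UTC.
Add 7 hours 15 minutes layover in San Teodoro → 6:37 PM UTC.
Add 2 hours and 21 minutes leg 3 → 8:58 PM UTC.
Tessaly is UTC−9:00, so local arrival = 8:58 PM − 9:00 = 11:58 AM on Jun 7.

11:58 AM on June 7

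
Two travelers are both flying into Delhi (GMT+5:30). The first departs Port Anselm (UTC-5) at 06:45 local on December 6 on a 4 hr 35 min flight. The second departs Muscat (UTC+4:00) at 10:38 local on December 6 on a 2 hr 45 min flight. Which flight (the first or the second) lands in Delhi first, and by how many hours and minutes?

the second, by 6 hours 57 minutes

Flight 1 in UTC: 06:45 + 5:00 = 11:45 on Dec 6.
+4 hours and 35 minutes → arrive 16:20 UTC on Dec 6.
Flight 2 in UTC: 10:38 − 4:00 = 06:38 on Dec 6.
+2 hours and 45 minutes → arrive 09:23 UTC on Dec 6.
Flight 2 lands earlier by 6 hours 57 minutes.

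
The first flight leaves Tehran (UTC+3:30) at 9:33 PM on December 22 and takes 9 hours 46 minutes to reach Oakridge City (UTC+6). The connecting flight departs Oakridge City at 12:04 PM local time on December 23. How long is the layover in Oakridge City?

Convert departure to UTC: 9:33 PM − 3:30 = 6:03 PM UTC on Dec 22.
Add 9 hours and 46 minutes flight time → 3:49 AM UTC (Dec 23).
Oakridge City is UTC+6:00, so local arrival = 3:49 AM + 6:00 = 9:49 AM on Dec 23.
Layover = 12:04 PM − 9:49 AM = 2 hours 15 minutes.

2 hours 15 minutes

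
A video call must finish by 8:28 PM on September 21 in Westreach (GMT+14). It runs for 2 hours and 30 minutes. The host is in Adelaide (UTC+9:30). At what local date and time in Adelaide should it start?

1:28 PM on September 21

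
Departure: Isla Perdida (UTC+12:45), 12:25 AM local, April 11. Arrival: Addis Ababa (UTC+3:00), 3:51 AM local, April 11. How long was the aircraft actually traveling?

Departure in UTC: 12:25 AM − 12:45 = 11:40 AM on Apr 10.
Arrival in UTC: 3:51 AM − 3:00 = 12:51 AM on Apr 11.
Elapsed = 12:51 AM − 11:40 AM (+1 day) = 13 hours 11 minutes.

13 hours 11 minutes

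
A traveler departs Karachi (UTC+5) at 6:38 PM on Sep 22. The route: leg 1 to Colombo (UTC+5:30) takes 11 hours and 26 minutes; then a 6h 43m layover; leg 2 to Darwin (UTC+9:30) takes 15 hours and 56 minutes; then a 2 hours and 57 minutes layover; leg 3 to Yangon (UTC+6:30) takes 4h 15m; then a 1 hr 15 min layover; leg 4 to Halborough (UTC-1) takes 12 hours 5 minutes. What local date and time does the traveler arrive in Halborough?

Convert departure to UTC: 6:38 PM − 5:00 = 1:38 PM UTC on Sep 22.
Add 11 hours 26 minutes leg 1 → 1:04 AM UTC (Sep 23).
Add 6 hours and 43 minutes layover in Colombo → 7:47 AM UTC.
Add 15 hours 56 minutes leg 2 → 11:43 PM UTC.
Add 2 hours 57 minutes layover in Darwin → 2:40 AM UTC (Sep 24).
Add 4 hours and 15 minutes leg 3 → 6:55 AM UTC.
Add 1 hour 15 minutes layover in Yangon → 8:10 AM UTC.
Add 12 hours and 5 minutes leg 4 → 8:15 PM UTC.
Halborough is UTC−1:00, so local arrival = 8:15 PM − 1:00 = 7:15 PM on Sep 24.

7:15 PM on September 24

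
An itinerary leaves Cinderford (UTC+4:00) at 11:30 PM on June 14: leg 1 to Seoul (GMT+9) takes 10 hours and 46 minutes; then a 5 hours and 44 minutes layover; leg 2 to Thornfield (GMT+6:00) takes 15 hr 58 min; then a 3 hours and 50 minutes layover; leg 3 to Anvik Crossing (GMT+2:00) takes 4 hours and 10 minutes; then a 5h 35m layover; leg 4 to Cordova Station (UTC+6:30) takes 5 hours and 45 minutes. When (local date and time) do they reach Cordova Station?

Convert departure to UTC: 11:30 PM − 4:00 = 7:30 PM UTC on Jun 14.
Add 10 hours and 46 minutes leg 1 → 6:16 AM UTC (Jun 15).
Add 5 hours and 44 minutes layover in Seoul → 12:00 PM UTC.
Add 15 hours and 58 minutes leg 2 → 3:58 AM UTC (Jun 16).
Add 3 hours and 50 minutes layover in Thornfield → 7:48 AM UTC.
Add 4 hours and 10 minutes leg 3 → 11:58 AM UTC.
Add 5 hours and 35 minutes layover in Anvik Crossing → 5:33 PM UTC.
Add 5 hours 45 minutes leg 4 → 11:18 PM UTC.
Cordova Station is UTC+6:30, so local arrival = 11:18 PM + 6:30 = 5:48 AM on Jun 17.

5:48 AM on June 17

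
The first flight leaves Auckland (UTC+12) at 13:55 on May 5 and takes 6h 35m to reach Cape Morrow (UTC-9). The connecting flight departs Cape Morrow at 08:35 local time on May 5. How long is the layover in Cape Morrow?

9 hours 5 minutes

Convert departure to UTC: 13:55 − 12:00 = 01:55 UTC on May 5.
Add 6 hours and 35 minutes flight time → 08:30 UTC.
Cape Morrow is UTC−9:00, so local arrival = 08:30 − 9:00 = 23:30 on May 4.
Layover = 08:35 − 23:30 (+1 day) = 9 hours 5 minutes.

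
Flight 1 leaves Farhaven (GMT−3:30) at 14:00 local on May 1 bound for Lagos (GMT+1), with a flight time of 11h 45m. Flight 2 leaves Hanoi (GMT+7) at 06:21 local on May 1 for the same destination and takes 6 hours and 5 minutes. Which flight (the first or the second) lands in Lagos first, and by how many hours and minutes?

Flight 1 in UTC: 14:00 + 3:30 = 17:30 on May 1.
+11 hours and 45 minutes → arrive 05:15 UTC on May 2.
Flight 2 in UTC: 06:21 − 7:00 = 23:21 on Apr 30.
+6 hours and 5 minutes → arrive 05:26 UTC on May 1.
Flight 2 lands earlier by 23 hours 49 minutes.

the second, by 23 hours 49 minutes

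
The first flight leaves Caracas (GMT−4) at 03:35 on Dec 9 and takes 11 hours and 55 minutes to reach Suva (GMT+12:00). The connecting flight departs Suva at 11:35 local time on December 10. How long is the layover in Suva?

Convert departure to UTC: 03:35 + 4:00 = 07:35 UTC on Dec 9.
Add 11 hours and 55 minutes flight time → 19:30 UTC.
Suva is UTC+12:00, so local arrival = 19:30 + 12:00 = 07:30 on Dec 10.
Layover = 11:35 − 07:30 = 4 hours 5 minutes.

4 hours 5 minutes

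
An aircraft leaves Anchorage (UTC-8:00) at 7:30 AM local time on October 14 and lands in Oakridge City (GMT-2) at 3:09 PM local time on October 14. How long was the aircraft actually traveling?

1 hour 39 minutes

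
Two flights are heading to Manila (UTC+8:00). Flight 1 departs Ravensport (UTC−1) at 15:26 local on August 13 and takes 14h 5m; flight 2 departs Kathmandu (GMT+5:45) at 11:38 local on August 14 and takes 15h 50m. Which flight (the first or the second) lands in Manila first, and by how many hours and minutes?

the first, by 15 hours 12 minutes

Flight 1 in UTC: 15:26 + 1:00 = 16:26 on Aug 13.
+14 hours 5 minutes → arrive 06:31 UTC on Aug 14.
Flight 2 in UTC: 11:38 − 5:45 = 05:53 on Aug 14.
+15 hours 50 minutes → arrive 21:43 UTC on Aug 14.
Flight 1 lands earlier by 15 hours 12 minutes.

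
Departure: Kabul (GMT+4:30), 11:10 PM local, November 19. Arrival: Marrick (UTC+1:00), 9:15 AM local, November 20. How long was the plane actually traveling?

Marrick is 3:30 behind Kabul.
Clock-face elapsed time (ignoring zones) is 10 hours 5 minutes.
Actual elapsed = 10 hours 5 minutes + 3:30 = 13 hours 35 minutes.

13 hours 35 minutes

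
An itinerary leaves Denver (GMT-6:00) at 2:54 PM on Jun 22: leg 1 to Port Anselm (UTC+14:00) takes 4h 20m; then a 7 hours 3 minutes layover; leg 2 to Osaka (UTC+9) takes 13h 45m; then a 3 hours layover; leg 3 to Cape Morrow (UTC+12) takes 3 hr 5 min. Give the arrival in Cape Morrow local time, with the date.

Convert departure to UTC: 2:54 PM + 6:00 = 8:54 PM UTC on Jun 22.
Add 4 hours and 20 minutes leg 1 → 1:14 AM UTC (Jun 23).
Add 7 hours 3 minutes layover in Port Anselm → 8:17 AM UTC.
Add 13 hours 45 minutes leg 2 → 10:02 PM UTC.
Add 3 hours layover in Osaka → 1:02 AM UTC (Jun 24).
Add 3 hours and 5 minutes leg 3 → 4:07 AM UTC.
Cape Morrow is UTC+12:00, so local arrival = 4:07 AM + 12:00 = 4:07 PM on Jun 24.

4:07 PM on June 24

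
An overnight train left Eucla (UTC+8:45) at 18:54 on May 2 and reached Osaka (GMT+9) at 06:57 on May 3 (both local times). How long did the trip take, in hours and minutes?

11 hours 48 minutes

Departure in UTC: 18:54 − 8:45 = 10:09 on May 2.
Arrival in UTC: 06:57 − 9:00 = 21:57 on May 2.
Elapsed = 21:57 − 10:09 = 11 hours 48 minutes.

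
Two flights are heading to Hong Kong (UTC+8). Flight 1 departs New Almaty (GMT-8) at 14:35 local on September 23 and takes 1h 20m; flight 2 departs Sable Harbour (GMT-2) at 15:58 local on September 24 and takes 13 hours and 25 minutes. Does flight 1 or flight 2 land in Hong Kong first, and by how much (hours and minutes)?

Flight 1 in UTC: 14:35 + 8:00 = 22:35 on Sep 23.
+1 hour and 20 minutes → arrive 23:55 UTC on Sep 23.
Flight 2 in UTC: 15:58 + 2:00 = 17:58 on Sep 24.
+13 hours and 25 minutes → arrive 07:23 UTC on Sep 25.
Flight 1 lands earlier by 31 hours 28 minutes.

the first, by 31 hours 28 minutes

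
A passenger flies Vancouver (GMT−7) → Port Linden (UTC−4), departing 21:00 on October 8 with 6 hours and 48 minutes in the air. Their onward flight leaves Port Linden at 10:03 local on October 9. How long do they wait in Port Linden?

Convert departure to UTC: 21:00 + 7:00 = 04:00 UTC on Oct 9.
Add 6 hours 48 minutes flight time → 10:48 UTC.
Port Linden is UTC−4:00, so local arrival = 10:48 − 4:00 = 06:48 on Oct 9.
Layover = 10:03 − 06:48 = 3 hours 15 minutes.

3 hours 15 minutes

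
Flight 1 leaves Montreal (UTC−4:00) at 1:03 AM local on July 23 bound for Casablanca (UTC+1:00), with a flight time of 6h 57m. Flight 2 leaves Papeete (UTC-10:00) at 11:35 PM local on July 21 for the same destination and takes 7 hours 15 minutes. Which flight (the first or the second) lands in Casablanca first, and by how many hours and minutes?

Flight 1 in UTC: 1:03 AM + 4:00 = 5:03 AM on Jul 23.
+6 hours 57 minutes → arrive 12:00 PM UTC on Jul 23.
Flight 2 in UTC: 11:35 PM + 10:00 = 9:35 AM on Jul 22.
+7 hours and 15 minutes → arrive 4:50 PM UTC on Jul 22.
Flight 2 lands earlier by 19 hours 10 minutes.

the second, by 19 hours 10 minutes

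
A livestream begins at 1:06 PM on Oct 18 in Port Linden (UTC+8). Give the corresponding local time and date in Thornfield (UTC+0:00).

5:06 AM on October 18

In UTC: 1:06 PM − 8:00 = 5:06 AM on Oct 18.
Thornfield is UTC+0, so it is 5:06 AM on Oct 18.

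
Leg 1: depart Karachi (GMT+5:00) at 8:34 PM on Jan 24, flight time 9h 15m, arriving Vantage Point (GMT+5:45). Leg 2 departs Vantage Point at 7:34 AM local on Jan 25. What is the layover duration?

1 hour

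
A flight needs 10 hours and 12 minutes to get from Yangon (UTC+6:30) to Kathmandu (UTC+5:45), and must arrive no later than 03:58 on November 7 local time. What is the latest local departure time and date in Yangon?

18:31 on Nov 6

Target arrival in UTC: 03:58 − 5:45 = 22:13 on Nov 6.
Subtract 10 hours 12 minutes → departure 12:01 UTC on Nov 6.
Yangon is UTC+6:30: 12:01 + 6:30 = 18:31 on Nov 6.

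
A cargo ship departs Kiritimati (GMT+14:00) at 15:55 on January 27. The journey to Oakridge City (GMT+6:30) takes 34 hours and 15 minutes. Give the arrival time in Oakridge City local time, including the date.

18:40 on January 28

Convert departure to UTC: 15:55 − 14:00 = 01:55 UTC on Jan 27.
Add 34 hours 15 minutes travel time → 12:10 UTC (Jan 28).
Oakridge City is UTC+6:30, so local arrival = 12:10 + 6:30 = 18:40 on Jan 28.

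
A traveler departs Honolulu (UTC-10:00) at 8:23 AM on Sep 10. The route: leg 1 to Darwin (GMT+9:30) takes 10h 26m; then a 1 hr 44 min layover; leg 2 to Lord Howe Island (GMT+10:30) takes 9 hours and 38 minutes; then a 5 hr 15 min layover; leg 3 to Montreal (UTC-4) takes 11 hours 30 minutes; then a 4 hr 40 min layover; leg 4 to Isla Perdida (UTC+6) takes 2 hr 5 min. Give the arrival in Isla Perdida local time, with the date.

9:41 PM on Sep 12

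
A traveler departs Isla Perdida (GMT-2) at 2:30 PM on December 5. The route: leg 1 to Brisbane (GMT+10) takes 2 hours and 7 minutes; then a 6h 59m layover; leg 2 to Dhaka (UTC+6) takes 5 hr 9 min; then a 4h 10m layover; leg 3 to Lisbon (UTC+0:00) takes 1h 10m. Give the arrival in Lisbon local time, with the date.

Convert departure to UTC: 2:30 PM + 2:00 = 4:30 PM UTC on Dec 5.
Add 2 hours 7 minutes leg 1 → 6:37 PM UTC.
Add 6 hours 59 minutes layover in Brisbane → 1:36 AM UTC (Dec 6).
Add 5 hours and 9 minutes leg 2 → 6:45 AM UTC.
Add 4 hours and 10 minutes layover in Dhaka → 10:55 AM UTC.
Add 1 hour and 10 minutes leg 3 → 12:05 PM UTC.
Lisbon is UTC+0, so local arrival is the same: 12:05 PM on Dec 6.

12:05 PM on December 6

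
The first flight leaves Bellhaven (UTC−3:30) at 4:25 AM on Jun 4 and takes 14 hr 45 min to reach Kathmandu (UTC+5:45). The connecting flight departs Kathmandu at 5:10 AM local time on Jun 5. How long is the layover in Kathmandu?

45 minutes

Convert departure to UTC: 4:25 AM + 3:30 = 7:55 AM UTC on Jun 4.
Add 14 hours and 45 minutes flight time → 10:40 PM UTC.
Kathmandu is UTC+5:45, so local arrival = 10:40 PM + 5:45 = 4:25 AM on Jun 5.
Layover = 5:10 AM − 4:25 AM = 45 minutes.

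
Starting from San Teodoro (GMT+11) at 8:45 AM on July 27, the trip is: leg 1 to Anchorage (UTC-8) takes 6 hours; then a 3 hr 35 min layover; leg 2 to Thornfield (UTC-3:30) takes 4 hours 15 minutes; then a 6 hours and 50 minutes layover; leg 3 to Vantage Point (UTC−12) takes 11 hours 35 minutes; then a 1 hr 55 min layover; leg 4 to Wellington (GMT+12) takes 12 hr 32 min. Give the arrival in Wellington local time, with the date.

Convert departure to UTC: 8:45 AM − 11:00 = 9:45 PM UTC on Jul 26.
Add 6 hours leg 1 → 3:45 AM UTC (Jul 27).
Add 3 hours and 35 minutes layover in Anchorage → 7:20 AM UTC.
Add 4 hours and 15 minutes leg 2 → 11:35 AM UTC.
Add 6 hours 50 minutes layover in Thornfield → 6:25 PM UTC.
Add 11 hours and 35 minutes leg 3 → 6:00 AM UTC (Jul 28).
Add 1 hour 55 minutes layover in Vantage Point → 7:55 AM UTC.
Add 12 hours 32 minutes leg 4 → 8:27 PM UTC.
Wellington is UTC+12:00, so local arrival = 8:27 PM + 12:00 = 8:27 AM on Jul 29.

8:27 AM on July 29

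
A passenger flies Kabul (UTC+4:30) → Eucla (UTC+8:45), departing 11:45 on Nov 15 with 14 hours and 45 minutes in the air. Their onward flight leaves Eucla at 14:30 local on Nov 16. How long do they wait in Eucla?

7 hours 45 minutes

Convert departure to UTC: 11:45 − 4:30 = 07:15 UTC on Nov 15.
Add 14 hours 45 minutes flight time → 22:00 UTC.
Eucla is UTC+8:45, so local arrival = 22:00 + 8:45 = 06:45 on Nov 16.
Layover = 14:30 − 06:45 = 7 hours 45 minutes.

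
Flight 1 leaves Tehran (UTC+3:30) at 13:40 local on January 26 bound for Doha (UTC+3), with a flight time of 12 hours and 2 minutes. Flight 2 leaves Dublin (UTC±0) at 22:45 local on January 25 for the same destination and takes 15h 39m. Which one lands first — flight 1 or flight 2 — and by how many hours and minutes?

Flight 1 in UTC: 13:40 − 3:30 = 10:10 on Jan 26.
+12 hours 2 minutes → arrive 22:12 UTC on Jan 26.
Flight 2 departs at 22:45 UTC (Jan 25).
+15 hours 39 minutes → arrive 14:24 UTC on Jan 26.
Flight 2 lands earlier by 7 hours 48 minutes.

the second, by 7 hours 48 minutes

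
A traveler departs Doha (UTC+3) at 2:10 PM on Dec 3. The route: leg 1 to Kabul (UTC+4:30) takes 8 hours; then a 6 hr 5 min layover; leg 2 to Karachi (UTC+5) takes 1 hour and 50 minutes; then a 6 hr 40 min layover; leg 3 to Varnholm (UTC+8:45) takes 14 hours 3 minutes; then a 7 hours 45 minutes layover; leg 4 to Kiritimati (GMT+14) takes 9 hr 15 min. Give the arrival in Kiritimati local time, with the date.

6:48 AM on December 6

Convert departure to UTC: 2:10 PM − 3:00 = 11:10 AM UTC on Dec 3.
Add 8 hours leg 1 → 7:10 PM UTC.
Add 6 hours 5 minutes layover in Kabul → 1:15 AM UTC (Dec 4).
Add 1 hour 50 minutes leg 2 → 3:05 AM UTC.
Add 6 hours 40 minutes layover in Karachi → 9:45 AM UTC.
Add 14 hours and 3 minutes leg 3 → 11:48 PM UTC.
Add 7 hours and 45 minutes layover in Varnholm → 7:33 AM UTC (Dec 5).
Add 9 hours 15 minutes leg 4 → 4:48 PM UTC.
Kiritimati is UTC+14:00, so local arrival = 4:48 PM + 14:00 = 6:48 AM on Dec 6.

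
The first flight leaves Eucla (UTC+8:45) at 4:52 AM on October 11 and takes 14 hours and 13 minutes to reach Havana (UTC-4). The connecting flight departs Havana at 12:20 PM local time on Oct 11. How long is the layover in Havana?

Convert departure to UTC: 4:52 AM − 8:45 = 8:07 PM UTC on Oct 10.
Add 14 hours 13 minutes flight time → 10:20 AM UTC (Oct 11).
Havana is UTC−4:00, so local arrival = 10:20 AM − 4:00 = 6:20 AM on Oct 11.
Layover = 12:20 PM − 6:20 AM = 6 hours.

6 hours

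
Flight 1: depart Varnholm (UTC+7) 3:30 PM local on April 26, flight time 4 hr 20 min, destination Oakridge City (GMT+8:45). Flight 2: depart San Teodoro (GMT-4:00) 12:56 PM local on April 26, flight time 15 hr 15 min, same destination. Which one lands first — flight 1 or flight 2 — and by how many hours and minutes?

Flight 1 in UTC: 3:30 PM − 7:00 = 8:30 AM on Apr 26.
+4 hours and 20 minutes → arrive 12:50 PM UTC on Apr 26.
Flight 2 in UTC: 12:56 PM + 4:00 = 4:56 PM on Apr 26.
+15 hours 15 minutes → arrive 8:11 AM UTC on Apr 27.
Flight 1 lands earlier by 19 hours 21 minutes.

the first, by 19 hours 21 minutes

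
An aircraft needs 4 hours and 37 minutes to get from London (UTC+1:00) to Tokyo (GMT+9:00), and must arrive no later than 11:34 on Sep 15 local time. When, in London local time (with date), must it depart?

Target arrival in UTC: 11:34 − 9:00 = 02:34 on Sep 15.
Subtract 4 hours and 37 minutes → departure 21:57 UTC on Sep 14.
London is UTC+1:00: 21:57 + 1:00 = 22:57 on Sep 14.

22:57 on September 14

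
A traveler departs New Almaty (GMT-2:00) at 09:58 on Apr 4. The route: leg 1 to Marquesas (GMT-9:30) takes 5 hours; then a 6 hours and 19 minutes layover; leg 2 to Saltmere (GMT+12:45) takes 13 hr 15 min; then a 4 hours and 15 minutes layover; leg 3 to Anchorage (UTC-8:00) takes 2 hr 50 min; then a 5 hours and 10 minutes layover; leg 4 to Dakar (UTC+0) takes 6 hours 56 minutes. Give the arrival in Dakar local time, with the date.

07:43 on Apr 6

Convert departure to UTC: 09:58 + 2:00 = 11:58 UTC on Apr 4.
Add 5 hours leg 1 → 16:58 UTC.
Add 6 hours 19 minutes layover in Marquesas → 23:17 UTC.
Add 13 hours and 15 minutes leg 2 → 12:32 UTC (Apr 5).
Add 4 hours 15 minutes layover in Saltmere → 16:47 UTC.
Add 2 hours and 50 minutes leg 3 → 19:37 UTC.
Add 5 hours and 10 minutes layover in Anchorage → 00:47 UTC (Apr 6).
Add 6 hours and 56 minutes leg 4 → 07:43 UTC.
Dakar is UTC+0, so local arrival is the same: 07:43 on Apr 6.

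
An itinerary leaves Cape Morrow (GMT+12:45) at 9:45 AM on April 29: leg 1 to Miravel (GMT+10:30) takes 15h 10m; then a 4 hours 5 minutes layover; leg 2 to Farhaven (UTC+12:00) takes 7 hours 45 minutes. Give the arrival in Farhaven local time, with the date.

Convert departure to UTC: 9:45 AM − 12:45 = 9:00 PM UTC on Apr 28.
Add 15 hours and 10 minutes leg 1 → 12:10 PM UTC (Apr 29).
Add 4 hours 5 minutes layover in Miravel → 4:15 PM UTC.
Add 7 hours 45 minutes leg 2 → 12:00 AM UTC (Apr 30).
Farhaven is UTC+12:00, so local arrival = 12:00 AM + 12:00 = 12:00 PM on Apr 30.

12:00 PM on April 30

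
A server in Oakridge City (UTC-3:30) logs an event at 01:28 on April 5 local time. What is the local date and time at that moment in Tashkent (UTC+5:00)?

09:58 on April 5

In UTC: 01:28 + 3:30 = 04:58 on Apr 5.
Tashkent is UTC+5:00: 04:58 + 5:00 = 09:58 on Apr 5.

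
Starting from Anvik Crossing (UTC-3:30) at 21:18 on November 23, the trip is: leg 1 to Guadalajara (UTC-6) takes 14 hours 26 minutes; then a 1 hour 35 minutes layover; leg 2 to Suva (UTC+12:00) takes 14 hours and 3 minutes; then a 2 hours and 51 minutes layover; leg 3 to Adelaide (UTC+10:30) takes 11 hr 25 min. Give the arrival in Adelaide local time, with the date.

Convert departure to UTC: 21:18 + 3:30 = 00:48 UTC on Nov 24.
Add 14 hours and 26 minutes leg 1 → 15:14 UTC.
Add 1 hour 35 minutes layover in Guadalajara → 16:49 UTC.
Add 14 hours and 3 minutes leg 2 → 06:52 UTC (Nov 25).
Add 2 hours and 51 minutes layover in Suva → 09:43 UTC.
Add 11 hours 25 minutes leg 3 → 21:08 UTC.
Adelaide is UTC+10:30, so local arrival = 21:08 + 10:30 = 07:38 on Nov 26.

07:38 on November 26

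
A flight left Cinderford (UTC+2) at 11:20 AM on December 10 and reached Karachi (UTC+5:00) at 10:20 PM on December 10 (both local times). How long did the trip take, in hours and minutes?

8 hours

Karachi is 3:00 ahead of Cinderford.
Clock-face elapsed time (ignoring zones) is 11 hours.
Actual elapsed = 11 hours − 3:00 = 8 hours.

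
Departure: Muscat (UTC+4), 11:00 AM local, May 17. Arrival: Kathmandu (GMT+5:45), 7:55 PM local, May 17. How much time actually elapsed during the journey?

7 hours 10 minutes

Departure in UTC: 11:00 AM − 4:00 = 7:00 AM on May 17.
Arrival in UTC: 7:55 PM − 5:45 = 2:10 PM on May 17.
Elapsed = 2:10 PM − 7:00 AM = 7 hours 10 minutes.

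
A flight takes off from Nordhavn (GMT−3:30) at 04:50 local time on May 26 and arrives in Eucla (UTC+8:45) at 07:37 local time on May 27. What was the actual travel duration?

Departure in UTC: 04:50 + 3:30 = 08:20 on May 26.
Arrival in UTC: 07:37 − 8:45 = 22:52 on May 26.
Elapsed = 22:52 − 08:20 = 14 hours 32 minutes.

14 hours 32 minutes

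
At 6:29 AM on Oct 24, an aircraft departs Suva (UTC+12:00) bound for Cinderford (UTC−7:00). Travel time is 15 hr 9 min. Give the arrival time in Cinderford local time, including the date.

Cinderford is 19:00 behind Suva.
After 15 hours and 9 minutes it is 9:38 PM in Suva.
Shift by the zone difference: 9:38 PM − 19:00 = 2:38 AM on Oct 24 in Cinderford.

2:38 AM on Oct 24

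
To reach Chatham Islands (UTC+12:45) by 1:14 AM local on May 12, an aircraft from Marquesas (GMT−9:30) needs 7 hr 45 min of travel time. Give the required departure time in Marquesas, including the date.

Target arrival in UTC: 1:14 AM − 12:45 = 12:29 PM on May 11.
Subtract 7 hours and 45 minutes → departure 4:44 AM UTC on May 11.
Marquesas is UTC−9:30: 4:44 AM − 9:30 = 7:14 PM on May 10.

7:14 PM on May 10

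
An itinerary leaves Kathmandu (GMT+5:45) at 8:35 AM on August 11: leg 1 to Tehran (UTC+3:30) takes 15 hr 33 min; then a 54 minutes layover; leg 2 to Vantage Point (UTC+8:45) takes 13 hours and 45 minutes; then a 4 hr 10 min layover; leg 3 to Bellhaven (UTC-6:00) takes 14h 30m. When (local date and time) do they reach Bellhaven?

Convert departure to UTC: 8:35 AM − 5:45 = 2:50 AM UTC on Aug 11.
Add 15 hours and 33 minutes leg 1 → 6:23 PM UTC.
Add 54 minutes layover in Tehran → 7:17 PM UTC.
Add 13 hours and 45 minutes leg 2 → 9:02 AM UTC (Aug 12).
Add 4 hours and 10 minutes layover in Vantage Point → 1:12 PM UTC.
Add 14 hours and 30 minutes leg 3 → 3:42 AM UTC (Aug 13).
Bellhaven is UTC−6:00, so local arrival = 3:42 AM − 6:00 = 9:42 PM on Aug 12.

9:42 PM on August 12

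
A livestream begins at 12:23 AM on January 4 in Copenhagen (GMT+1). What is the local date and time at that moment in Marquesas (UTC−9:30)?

In UTC: 12:23 AM − 1:00 = 11:23 PM on Jan 3.
Marquesas is UTC−9:30: 11:23 PM − 9:30 = 1:53 PM on Jan 3.

1:53 PM on Jan 3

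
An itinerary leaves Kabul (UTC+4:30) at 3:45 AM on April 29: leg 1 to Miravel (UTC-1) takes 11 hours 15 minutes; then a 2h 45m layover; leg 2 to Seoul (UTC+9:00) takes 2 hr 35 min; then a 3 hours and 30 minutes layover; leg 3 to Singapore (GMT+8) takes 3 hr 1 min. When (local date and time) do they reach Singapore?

6:21 AM on April 30

Convert departure to UTC: 3:45 AM − 4:30 = 11:15 PM UTC on Apr 28.
Add 11 hours and 15 minutes leg 1 → 10:30 AM UTC (Apr 29).
Add 2 hours 45 minutes layover in Miravel → 1:15 PM UTC.
Add 2 hours 35 minutes leg 2 → 3:50 PM UTC.
Add 3 hours and 30 minutes layover in Seoul → 7:20 PM UTC.
Add 3 hours 1 minute leg 3 → 10:21 PM UTC.
Singapore is UTC+8:00, so local arrival = 10:21 PM + 8:00 = 6:21 AM on Apr 30.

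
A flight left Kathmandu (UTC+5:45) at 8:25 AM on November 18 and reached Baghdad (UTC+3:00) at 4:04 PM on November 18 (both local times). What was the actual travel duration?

Departure in UTC: 8:25 AM − 5:45 = 2:40 AM on Nov 18.
Arrival in UTC: 4:04 PM − 3:00 = 1:04 PM on Nov 18.
Elapsed = 1:04 PM − 2:40 AM = 10 hours 24 minutes.

10 hours 24 minutes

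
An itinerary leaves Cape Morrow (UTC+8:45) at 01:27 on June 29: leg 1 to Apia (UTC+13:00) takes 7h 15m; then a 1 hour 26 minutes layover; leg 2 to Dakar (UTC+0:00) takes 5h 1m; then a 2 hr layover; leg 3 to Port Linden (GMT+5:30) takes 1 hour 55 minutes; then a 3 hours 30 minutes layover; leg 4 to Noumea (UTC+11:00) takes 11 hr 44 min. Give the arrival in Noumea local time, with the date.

12:33 on June 30

Convert departure to UTC: 01:27 − 8:45 = 16:42 UTC on Jun 28.
Add 7 hours 15 minutes leg 1 → 23:57 UTC.
Add 1 hour and 26 minutes layover in Apia → 01:23 UTC (Jun 29).
Add 5 hours 1 minute leg 2 → 06:24 UTC.
Add 2 hours layover in Dakar → 08:24 UTC.
Add 1 hour 55 minutes leg 3 → 10:19 UTC.
Add 3 hours and 30 minutes layover in Port Linden → 13:49 UTC.
Add 11 hours and 44 minutes leg 4 → 01:33 UTC (Jun 30).
Noumea is UTC+11:00, so local arrival = 01:33 + 11:00 = 12:33 on Jun 30.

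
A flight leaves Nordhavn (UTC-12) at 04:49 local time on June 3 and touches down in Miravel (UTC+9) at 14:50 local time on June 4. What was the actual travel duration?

Departure in UTC: 04:49 + 12:00 = 16:49 on Jun 3.
Arrival in UTC: 14:50 − 9:00 = 05:50 on Jun 4.
Elapsed = 05:50 − 16:49 (+1 day) = 13 hours 1 minute.

13 hours 1 minute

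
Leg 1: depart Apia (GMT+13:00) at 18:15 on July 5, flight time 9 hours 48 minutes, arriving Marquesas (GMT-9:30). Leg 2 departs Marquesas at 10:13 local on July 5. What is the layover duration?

Convert departure to UTC: 18:15 − 13:00 = 05:15 UTC on Jul 5.
Add 9 hours and 48 minutes flight time → 15:03 UTC.
Marquesas is UTC−9:30, so local arrival = 15:03 − 9:30 = 05:33 on Jul 5.
Layover = 10:13 − 05:33 = 4 hours 40 minutes.

4 hours 40 minutes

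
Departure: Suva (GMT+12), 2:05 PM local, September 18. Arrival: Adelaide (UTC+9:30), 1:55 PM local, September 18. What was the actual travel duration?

Departure in UTC: 2:05 PM − 12:00 = 2:05 AM on Sep 18.
Arrival in UTC: 1:55 PM − 9:30 = 4:25 AM on Sep 18.
Elapsed = 4:25 AM − 2:05 AM = 2 hours 20 minutes.

2 hours 20 minutes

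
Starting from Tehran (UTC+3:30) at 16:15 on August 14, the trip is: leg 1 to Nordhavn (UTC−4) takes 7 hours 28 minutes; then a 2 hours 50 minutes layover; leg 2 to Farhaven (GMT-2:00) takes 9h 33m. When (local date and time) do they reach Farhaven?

06:36 on Aug 15

Convert departure to UTC: 16:15 − 3:30 = 12:45 UTC on Aug 14.
Add 7 hours and 28 minutes leg 1 → 20:13 UTC.
Add 2 hours 50 minutes layover in Nordhavn → 23:03 UTC.
Add 9 hours and 33 minutes leg 2 → 08:36 UTC (Aug 15).
Farhaven is UTC−2:00, so local arrival = 08:36 − 2:00 = 06:36 on Aug 15.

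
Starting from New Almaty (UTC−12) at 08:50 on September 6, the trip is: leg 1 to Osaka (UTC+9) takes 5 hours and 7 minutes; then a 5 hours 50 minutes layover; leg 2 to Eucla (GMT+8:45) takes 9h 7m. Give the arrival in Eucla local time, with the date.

Convert departure to UTC: 08:50 + 12:00 = 20:50 UTC on Sep 6.
Add 5 hours and 7 minutes leg 1 → 01:57 UTC (Sep 7).
Add 5 hours 50 minutes layover in Osaka → 07:47 UTC.
Add 9 hours 7 minutes leg 2 → 16:54 UTC.
Eucla is UTC+8:45, so local arrival = 16:54 + 8:45 = 01:39 on Sep 8.

01:39 on September 8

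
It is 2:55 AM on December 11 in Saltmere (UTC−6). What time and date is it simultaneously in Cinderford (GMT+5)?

1:55 PM on December 11

In UTC: 2:55 AM + 6:00 = 8:55 AM on Dec 11.
Cinderford is UTC+5:00: 8:55 AM + 5:00 = 1:55 PM on Dec 11.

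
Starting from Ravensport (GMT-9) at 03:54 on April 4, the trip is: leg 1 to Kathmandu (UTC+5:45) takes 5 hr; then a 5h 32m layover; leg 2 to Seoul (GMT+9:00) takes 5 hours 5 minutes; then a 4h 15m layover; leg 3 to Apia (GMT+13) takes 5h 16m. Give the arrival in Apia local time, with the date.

Convert departure to UTC: 03:54 + 9:00 = 12:54 UTC on Apr 4.
Add 5 hours leg 1 → 17:54 UTC.
Add 5 hours 32 minutes layover in Kathmandu → 23:26 UTC.
Add 5 hours and 5 minutes leg 2 → 04:31 UTC (Apr 5).
Add 4 hours 15 minutes layover in Seoul → 08:46 UTC.
Add 5 hours 16 minutes leg 3 → 14:02 UTC.
Apia is UTC+13:00, so local arrival = 14:02 + 13:00 = 03:02 on Apr 6.

03:02 on Apr 6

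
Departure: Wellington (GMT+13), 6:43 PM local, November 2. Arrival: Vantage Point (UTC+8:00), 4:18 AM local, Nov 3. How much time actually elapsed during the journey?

Departure in UTC: 6:43 PM − 13:00 = 5:43 AM on Nov 2.
Arrival in UTC: 4:18 AM − 8:00 = 8:18 PM on Nov 2.
Elapsed = 8:18 PM − 5:43 AM = 14 hours 35 minutes.

14 hours 35 minutes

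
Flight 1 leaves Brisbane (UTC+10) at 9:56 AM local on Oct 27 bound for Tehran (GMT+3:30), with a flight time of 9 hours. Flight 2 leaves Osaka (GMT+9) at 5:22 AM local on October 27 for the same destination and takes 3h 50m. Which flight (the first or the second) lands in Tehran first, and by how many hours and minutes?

the second, by 8 hours 44 minutes

Flight 1 in UTC: 9:56 AM − 10:00 = 11:56 PM on Oct 26.
+9 hours → arrive 8:56 AM UTC on Oct 27.
Flight 2 in UTC: 5:22 AM − 9:00 = 8:22 PM on Oct 26.
+3 hours and 50 minutes → arrive 12:12 AM UTC on Oct 27.
Flight 2 lands earlier by 8 hours 44 minutes.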